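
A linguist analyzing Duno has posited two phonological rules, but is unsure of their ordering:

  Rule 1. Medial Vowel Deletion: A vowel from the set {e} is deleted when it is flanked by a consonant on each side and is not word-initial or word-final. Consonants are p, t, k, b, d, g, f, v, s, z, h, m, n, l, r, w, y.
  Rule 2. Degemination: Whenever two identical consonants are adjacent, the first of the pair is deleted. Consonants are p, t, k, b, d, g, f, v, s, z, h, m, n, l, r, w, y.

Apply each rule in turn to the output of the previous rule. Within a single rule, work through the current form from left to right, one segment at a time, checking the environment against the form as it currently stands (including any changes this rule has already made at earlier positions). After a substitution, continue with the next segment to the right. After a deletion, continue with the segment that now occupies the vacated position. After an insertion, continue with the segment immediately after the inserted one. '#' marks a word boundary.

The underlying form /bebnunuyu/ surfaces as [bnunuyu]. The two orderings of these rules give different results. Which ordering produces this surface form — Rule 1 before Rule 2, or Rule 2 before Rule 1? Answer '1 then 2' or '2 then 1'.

1 then 2

Order 1 then 2:
  1 Medial Vowel Deletion: [bebnunuyu] → [bbnunuyu]
  2 Degemination: [bbnunuyu] → [bnunuyu]
  result: [bnunuyu]
Order 2 then 1:
  2 Degemination: no change — [bebnunuyu]
  1 Medial Vowel Deletion: [bebnunuyu] → [bbnunuyu]
  result: [bbnunuyu]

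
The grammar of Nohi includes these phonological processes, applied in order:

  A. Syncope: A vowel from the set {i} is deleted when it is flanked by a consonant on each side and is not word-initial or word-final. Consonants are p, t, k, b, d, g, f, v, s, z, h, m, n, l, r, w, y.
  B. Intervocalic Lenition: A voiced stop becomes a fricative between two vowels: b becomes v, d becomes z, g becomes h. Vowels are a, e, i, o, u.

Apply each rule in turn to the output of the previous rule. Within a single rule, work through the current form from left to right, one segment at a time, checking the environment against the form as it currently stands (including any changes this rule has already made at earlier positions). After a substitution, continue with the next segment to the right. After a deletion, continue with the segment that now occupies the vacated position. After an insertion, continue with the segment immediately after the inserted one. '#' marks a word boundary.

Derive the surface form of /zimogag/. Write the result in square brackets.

[zmohag]

A Syncope: [zimogag] → [zmogag]
B Intervocalic Lenition: [zmogag] → [zmohag]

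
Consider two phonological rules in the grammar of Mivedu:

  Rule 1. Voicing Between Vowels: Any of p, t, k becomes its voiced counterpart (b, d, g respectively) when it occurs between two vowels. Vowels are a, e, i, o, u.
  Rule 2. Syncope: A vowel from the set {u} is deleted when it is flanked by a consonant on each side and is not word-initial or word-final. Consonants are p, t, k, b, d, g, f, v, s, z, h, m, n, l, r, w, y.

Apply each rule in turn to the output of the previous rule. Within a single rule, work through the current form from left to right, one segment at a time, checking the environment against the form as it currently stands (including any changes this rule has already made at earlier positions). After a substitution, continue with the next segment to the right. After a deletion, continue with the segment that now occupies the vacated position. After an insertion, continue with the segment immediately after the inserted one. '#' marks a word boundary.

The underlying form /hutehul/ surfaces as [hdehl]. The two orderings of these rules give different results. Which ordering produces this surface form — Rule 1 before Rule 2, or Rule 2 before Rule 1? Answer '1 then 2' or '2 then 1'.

1 then 2

Order 1 then 2:
  1 Voicing Between Vowels: [hutehul] → [hudehul]
  2 Syncope: [hudehul] → [hdehl]
  result: [hdehl]
Order 2 then 1:
  2 Syncope: [hutehul] → [htehl]
  1 Voicing Between Vowels: no change — [htehl]
  result: [htehl]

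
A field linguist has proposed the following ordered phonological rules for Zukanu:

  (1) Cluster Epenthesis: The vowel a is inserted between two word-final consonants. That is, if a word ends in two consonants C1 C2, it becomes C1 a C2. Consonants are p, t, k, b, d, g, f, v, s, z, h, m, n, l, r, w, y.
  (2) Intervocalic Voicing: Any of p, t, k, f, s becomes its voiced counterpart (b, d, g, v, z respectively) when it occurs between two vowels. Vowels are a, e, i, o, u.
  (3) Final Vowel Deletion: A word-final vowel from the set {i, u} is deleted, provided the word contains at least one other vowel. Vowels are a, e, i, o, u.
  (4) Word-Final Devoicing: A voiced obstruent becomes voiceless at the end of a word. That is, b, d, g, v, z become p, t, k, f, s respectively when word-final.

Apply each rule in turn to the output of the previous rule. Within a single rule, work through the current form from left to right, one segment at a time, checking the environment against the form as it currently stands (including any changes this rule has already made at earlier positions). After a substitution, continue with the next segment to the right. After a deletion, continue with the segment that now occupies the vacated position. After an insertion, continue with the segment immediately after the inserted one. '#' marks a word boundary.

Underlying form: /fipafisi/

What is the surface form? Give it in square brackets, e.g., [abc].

[fibavis]

(1) Cluster Epenthesis: no change — [fipafisi]
(2) Intervocalic Voicing: [fipafisi] → [fibavizi]
(3) Final Vowel Deletion: [fibavizi] → [fibaviz]
(4) Word-Final Devoicing: [fibaviz] → [fibavis]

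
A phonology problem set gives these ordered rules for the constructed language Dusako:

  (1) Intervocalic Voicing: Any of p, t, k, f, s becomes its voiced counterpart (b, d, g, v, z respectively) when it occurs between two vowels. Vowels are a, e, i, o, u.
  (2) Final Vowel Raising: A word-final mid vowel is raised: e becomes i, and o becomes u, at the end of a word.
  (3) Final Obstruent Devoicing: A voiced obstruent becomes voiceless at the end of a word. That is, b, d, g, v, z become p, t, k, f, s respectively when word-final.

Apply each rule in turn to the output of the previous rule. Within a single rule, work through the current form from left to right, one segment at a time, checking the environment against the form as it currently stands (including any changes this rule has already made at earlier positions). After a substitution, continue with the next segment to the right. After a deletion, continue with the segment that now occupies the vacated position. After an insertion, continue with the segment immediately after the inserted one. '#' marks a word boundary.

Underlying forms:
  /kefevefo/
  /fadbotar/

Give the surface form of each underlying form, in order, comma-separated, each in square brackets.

/kefevefo/:
  (1) Intervocalic Voicing: [kefevefo] → [kevevevo]
  (2) Final Vowel Raising: [kevevevo] → [kevevevu]
  (3) Final Obstruent Devoicing: no change — [kevevevu]
/fadbotar/:
  (1) Intervocalic Voicing: [fadbotar] → [fadbodar]
  (2) Final Vowel Raising: no change — [fadbodar]
  (3) Final Obstruent Devoicing: no change — [fadbodar]

[kevevevu], [fadbodar]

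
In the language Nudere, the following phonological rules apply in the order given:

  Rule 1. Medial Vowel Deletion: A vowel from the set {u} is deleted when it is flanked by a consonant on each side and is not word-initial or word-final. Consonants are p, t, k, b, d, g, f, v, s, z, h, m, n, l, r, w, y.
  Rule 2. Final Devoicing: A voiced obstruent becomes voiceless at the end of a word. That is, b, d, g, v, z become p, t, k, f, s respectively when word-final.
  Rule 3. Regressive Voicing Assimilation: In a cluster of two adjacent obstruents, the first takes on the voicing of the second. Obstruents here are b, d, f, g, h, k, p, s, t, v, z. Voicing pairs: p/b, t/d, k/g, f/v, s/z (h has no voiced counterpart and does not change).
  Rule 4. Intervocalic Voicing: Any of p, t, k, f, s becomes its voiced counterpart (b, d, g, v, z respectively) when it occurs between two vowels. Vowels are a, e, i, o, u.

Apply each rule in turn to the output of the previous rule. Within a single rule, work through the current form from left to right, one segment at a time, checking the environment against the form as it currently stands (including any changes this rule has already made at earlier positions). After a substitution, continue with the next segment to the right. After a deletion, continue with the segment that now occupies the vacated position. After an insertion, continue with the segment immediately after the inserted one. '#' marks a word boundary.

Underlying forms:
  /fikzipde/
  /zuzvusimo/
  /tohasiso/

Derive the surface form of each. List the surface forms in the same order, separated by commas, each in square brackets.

/fikzipde/:
  Rule 1 Medial Vowel Deletion: no change — [fikzipde]
  Rule 2 Final Devoicing: no change — [fikzipde]
  Rule 3 Regressive Voicing Assimilation: [fikzipde] → [figzibde]
  Rule 4 Intervocalic Voicing: no change — [figzibde]
/zuzvusimo/:
  Rule 1 Medial Vowel Deletion: [zuzvusimo] → [zzvsimo]
  Rule 2 Final Devoicing: no change — [zzvsimo]
  Rule 3 Regressive Voicing Assimilation: [zzvsimo] → [zzfsimo]
  Rule 4 Intervocalic Voicing: no change — [zzfsimo]
/tohasiso/:
  Rule 1 Medial Vowel Deletion: no change — [tohasiso]
  Rule 2 Final Devoicing: no change — [tohasiso]
  Rule 3 Regressive Voicing Assimilation: no change — [tohasiso]
  Rule 4 Intervocalic Voicing: [tohasiso] → [tohazizo]

[figzibde], [zzfsimo], [tohazizo]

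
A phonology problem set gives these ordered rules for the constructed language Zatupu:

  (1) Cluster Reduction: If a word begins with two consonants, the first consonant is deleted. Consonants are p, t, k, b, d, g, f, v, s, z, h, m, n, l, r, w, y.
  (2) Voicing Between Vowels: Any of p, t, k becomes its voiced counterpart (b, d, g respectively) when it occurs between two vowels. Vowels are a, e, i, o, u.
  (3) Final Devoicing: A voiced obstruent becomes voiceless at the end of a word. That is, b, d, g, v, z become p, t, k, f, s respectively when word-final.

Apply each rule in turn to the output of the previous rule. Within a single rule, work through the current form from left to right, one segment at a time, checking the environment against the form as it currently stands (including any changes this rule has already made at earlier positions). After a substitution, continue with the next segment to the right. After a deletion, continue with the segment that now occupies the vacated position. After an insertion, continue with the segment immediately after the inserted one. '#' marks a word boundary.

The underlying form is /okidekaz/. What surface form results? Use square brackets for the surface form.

[ogidegas]

(1) Cluster Reduction: no change — [okidekaz]
(2) Voicing Between Vowels: [okidekaz] → [ogidegaz]
(3) Final Devoicing: [ogidegaz] → [ogidegas]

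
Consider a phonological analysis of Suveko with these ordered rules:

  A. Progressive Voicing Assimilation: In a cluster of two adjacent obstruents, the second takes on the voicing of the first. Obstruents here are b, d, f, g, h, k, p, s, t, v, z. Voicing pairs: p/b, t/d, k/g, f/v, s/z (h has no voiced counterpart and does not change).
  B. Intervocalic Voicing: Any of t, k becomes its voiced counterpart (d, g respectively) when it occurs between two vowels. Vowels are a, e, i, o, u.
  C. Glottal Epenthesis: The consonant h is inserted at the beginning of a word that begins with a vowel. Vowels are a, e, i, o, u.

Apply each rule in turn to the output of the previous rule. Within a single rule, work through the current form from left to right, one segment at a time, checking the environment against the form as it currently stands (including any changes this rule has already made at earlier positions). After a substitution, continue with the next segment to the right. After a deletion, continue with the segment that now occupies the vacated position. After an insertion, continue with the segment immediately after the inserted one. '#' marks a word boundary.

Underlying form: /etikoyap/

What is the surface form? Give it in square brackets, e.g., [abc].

[hedigoyap]

A Progressive Voicing Assimilation: no change — [etikoyap]
B Intervocalic Voicing: [etikoyap] → [edigoyap]
C Glottal Epenthesis: [edigoyap] → [hedigoyap]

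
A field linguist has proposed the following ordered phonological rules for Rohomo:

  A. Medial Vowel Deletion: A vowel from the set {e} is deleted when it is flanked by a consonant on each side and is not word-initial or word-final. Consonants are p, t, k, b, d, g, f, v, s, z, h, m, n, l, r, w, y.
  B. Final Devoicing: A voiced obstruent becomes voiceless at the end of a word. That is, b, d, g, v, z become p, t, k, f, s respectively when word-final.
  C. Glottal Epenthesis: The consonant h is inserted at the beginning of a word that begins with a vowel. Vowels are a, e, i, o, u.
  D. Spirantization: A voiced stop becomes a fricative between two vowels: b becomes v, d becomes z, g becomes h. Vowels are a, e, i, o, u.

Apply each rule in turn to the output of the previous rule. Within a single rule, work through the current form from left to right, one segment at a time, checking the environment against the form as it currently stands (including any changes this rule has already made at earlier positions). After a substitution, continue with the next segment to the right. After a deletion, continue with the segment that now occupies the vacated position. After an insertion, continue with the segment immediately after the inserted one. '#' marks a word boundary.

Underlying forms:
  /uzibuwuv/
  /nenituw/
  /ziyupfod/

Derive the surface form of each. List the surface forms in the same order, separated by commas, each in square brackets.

/uzibuwuv/:
  A Medial Vowel Deletion: no change — [uzibuwuv]
  B Final Devoicing: [uzibuwuv] → [uzibuwuf]
  C Glottal Epenthesis: [uzibuwuf] → [huzibuwuf]
  D Spirantization: [huzibuwuf] → [huzivuwuf]
/nenituw/:
  A Medial Vowel Deletion: [nenituw] → [nnituw]
  B Final Devoicing: no change — [nnituw]
  C Glottal Epenthesis: no change — [nnituw]
  D Spirantization: no change — [nnituw]
/ziyupfod/:
  A Medial Vowel Deletion: no change — [ziyupfod]
  B Final Devoicing: [ziyupfod] → [ziyupfot]
  C Glottal Epenthesis: no change — [ziyupfot]
  D Spirantization: no change — [ziyupfot]

[huzivuwuf], [nnituw], [ziyupfot]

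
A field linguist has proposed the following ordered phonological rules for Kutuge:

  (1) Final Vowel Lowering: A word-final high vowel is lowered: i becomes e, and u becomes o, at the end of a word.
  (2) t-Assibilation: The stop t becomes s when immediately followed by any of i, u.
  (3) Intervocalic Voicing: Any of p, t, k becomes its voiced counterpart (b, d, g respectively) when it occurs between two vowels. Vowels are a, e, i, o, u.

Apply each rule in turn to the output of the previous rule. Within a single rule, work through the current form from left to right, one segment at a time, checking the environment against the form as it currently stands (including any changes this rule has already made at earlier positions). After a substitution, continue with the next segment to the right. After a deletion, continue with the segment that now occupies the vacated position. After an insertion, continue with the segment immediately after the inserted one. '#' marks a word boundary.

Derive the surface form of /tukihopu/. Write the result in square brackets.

(1) Final Vowel Lowering: [tukihopu] → [tukihopo]
(2) t-Assibilation: [tukihopo] → [sukihopo]
(3) Intervocalic Voicing: [sukihopo] → [sugihobo]

[sugihobo]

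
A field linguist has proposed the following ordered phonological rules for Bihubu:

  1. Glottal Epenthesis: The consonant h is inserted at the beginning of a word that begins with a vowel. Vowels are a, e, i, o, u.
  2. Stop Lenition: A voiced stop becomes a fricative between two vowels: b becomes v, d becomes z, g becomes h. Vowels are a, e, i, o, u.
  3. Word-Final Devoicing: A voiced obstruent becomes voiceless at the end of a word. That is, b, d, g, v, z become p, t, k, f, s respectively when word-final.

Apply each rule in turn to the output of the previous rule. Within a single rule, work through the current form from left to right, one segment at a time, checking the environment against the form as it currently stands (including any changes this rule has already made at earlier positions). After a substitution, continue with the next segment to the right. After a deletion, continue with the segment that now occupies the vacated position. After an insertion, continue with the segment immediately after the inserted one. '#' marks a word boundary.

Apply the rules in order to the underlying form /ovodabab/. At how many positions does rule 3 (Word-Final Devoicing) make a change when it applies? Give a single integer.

1 Glottal Epenthesis: [ovodabab] → [hovodabab]
2 Stop Lenition: [hovodabab] → [hovozavab]
3 Word-Final Devoicing: [hovozavab] → [hovozavap]
Rule 3 changed 1 position(s).

1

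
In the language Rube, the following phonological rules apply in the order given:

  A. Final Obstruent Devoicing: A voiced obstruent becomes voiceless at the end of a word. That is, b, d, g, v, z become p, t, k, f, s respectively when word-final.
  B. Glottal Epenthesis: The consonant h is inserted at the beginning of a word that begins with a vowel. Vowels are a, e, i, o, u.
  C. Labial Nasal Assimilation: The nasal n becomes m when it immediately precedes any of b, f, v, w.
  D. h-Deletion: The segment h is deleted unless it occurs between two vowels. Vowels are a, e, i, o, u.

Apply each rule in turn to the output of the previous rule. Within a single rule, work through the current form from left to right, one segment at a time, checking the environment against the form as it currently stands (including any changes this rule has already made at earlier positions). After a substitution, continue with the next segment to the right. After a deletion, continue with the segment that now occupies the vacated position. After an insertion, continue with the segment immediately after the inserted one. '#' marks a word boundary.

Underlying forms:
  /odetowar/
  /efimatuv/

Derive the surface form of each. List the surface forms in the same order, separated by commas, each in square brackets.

/odetowar/:
  A Final Obstruent Devoicing: no change — [odetowar]
  B Glottal Epenthesis: [odetowar] → [hodetowar]
  C Labial Nasal Assimilation: no change — [hodetowar]
  D h-Deletion: [hodetowar] → [odetowar]
/efimatuv/:
  A Final Obstruent Devoicing: [efimatuv] → [efimatuf]
  B Glottal Epenthesis: [efimatuf] → [hefimatuf]
  C Labial Nasal Assimilation: no change — [hefimatuf]
  D h-Deletion: [hefimatuf] → [efimatuf]

[odetowar], [efimatuf]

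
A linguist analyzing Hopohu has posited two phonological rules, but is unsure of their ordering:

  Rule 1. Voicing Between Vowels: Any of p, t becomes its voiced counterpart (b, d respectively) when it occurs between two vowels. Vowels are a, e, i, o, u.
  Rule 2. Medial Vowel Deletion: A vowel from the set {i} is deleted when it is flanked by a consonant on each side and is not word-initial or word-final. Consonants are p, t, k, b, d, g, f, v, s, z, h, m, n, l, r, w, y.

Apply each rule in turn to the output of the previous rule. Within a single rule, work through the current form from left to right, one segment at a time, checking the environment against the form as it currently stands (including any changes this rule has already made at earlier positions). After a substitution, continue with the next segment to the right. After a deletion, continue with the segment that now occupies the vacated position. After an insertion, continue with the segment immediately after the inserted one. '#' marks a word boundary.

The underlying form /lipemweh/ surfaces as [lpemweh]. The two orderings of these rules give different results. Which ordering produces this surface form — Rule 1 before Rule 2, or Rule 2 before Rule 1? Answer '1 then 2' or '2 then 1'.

2 then 1

Order 1 then 2:
  1 Voicing Between Vowels: [lipemweh] → [libemweh]
  2 Medial Vowel Deletion: [libemweh] → [lbemweh]
  result: [lbemweh]
Order 2 then 1:
  2 Medial Vowel Deletion: [lipemweh] → [lpemweh]
  1 Voicing Between Vowels: no change — [lpemweh]
  result: [lpemweh]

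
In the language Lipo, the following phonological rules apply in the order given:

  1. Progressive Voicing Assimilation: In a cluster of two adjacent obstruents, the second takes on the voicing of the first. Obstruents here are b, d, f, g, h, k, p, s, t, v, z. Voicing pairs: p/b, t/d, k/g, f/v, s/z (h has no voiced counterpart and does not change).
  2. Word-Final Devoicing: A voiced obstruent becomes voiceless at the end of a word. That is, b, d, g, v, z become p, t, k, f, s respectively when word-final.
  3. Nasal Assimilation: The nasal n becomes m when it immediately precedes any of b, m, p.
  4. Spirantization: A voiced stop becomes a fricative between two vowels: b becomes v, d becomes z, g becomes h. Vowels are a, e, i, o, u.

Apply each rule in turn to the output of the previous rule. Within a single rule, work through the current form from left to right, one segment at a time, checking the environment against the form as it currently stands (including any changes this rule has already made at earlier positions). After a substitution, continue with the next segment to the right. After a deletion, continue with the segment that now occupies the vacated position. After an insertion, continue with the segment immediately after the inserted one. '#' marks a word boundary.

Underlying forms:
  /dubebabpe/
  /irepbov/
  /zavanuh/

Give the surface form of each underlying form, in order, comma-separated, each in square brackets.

[duvevabbe], [ireppof], [zavanuh]

/dubebabpe/:
  1 Progressive Voicing Assimilation: [dubebabpe] → [dubebabbe]
  2 Word-Final Devoicing: no change — [dubebabbe]
  3 Nasal Assimilation: no change — [dubebabbe]
  4 Spirantization: [dubebabbe] → [duvevabbe]
/irepbov/:
  1 Progressive Voicing Assimilation: [irepbov] → [ireppov]
  2 Word-Final Devoicing: [ireppov] → [ireppof]
  3 Nasal Assimilation: no change — [ireppof]
  4 Spirantization: no change — [ireppof]
/zavanuh/:
  1 Progressive Voicing Assimilation: no change — [zavanuh]
  2 Word-Final Devoicing: no change — [zavanuh]
  3 Nasal Assimilation: no change — [zavanuh]
  4 Spirantization: no change — [zavanuh]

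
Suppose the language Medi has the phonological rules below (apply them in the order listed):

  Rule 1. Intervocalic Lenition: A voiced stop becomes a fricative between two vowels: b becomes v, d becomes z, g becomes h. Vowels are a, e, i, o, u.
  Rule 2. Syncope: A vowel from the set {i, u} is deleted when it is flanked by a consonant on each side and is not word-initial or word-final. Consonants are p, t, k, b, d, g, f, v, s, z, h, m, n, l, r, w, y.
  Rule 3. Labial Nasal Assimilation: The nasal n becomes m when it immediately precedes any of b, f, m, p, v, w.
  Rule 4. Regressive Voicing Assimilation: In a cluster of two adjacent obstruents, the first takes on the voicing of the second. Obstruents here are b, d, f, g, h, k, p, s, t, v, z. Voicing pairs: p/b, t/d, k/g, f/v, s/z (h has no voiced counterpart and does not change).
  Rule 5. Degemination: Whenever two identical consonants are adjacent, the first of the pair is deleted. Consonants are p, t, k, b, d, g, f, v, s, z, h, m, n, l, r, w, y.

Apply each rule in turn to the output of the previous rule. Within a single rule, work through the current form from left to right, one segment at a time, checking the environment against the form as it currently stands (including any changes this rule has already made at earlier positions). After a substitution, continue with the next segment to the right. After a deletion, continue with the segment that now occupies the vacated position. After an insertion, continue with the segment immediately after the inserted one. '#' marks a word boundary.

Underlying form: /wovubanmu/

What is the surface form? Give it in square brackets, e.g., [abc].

[wovamu]

Rule 1 Intervocalic Lenition: [wovubanmu] → [wovuvanmu]
Rule 2 Syncope: [wovuvanmu] → [wovvanmu]
Rule 3 Labial Nasal Assimilation: [wovvanmu] → [wovvammu]
Rule 4 Regressive Voicing Assimilation: no change — [wovvammu]
Rule 5 Degemination: [wovvammu] → [wovamu]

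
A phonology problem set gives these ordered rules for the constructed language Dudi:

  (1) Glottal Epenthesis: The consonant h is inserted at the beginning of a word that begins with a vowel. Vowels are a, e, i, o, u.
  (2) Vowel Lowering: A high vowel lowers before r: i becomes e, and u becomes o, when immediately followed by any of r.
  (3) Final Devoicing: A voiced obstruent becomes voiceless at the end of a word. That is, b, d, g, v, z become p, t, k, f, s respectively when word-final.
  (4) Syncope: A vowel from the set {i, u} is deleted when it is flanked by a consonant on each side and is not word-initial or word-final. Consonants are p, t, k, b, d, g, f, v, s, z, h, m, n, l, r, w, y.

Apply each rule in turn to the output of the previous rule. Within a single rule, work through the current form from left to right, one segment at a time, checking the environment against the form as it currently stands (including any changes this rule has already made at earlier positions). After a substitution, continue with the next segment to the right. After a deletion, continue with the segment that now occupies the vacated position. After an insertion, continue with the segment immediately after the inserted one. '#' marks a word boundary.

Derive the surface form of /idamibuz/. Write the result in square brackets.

(1) Glottal Epenthesis: [idamibuz] → [hidamibuz]
(2) Vowel Lowering: no change — [hidamibuz]
(3) Final Devoicing: [hidamibuz] → [hidamibus]
(4) Syncope: [hidamibus] → [hdambs]

[hdambs]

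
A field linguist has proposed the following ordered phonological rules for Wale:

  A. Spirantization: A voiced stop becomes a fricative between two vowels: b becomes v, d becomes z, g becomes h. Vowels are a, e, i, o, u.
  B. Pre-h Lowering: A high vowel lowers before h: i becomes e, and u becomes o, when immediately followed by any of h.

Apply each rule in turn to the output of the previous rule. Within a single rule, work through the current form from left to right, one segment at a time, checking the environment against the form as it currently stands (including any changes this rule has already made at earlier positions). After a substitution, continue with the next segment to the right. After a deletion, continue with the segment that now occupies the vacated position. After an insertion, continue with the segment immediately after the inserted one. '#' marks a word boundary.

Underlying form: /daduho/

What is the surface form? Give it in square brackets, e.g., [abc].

A Spirantization: [daduho] → [dazuho]
B Pre-h Lowering: [dazuho] → [dazoho]

[dazoho]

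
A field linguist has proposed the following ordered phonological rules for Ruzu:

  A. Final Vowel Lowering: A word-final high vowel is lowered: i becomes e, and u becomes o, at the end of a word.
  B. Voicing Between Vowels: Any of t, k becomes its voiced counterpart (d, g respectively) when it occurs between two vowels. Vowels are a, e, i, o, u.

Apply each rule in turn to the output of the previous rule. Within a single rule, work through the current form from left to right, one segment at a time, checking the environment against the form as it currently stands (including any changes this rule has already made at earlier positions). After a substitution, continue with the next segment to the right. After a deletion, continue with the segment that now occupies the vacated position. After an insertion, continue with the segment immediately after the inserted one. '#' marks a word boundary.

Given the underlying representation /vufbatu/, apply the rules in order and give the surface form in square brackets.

A Final Vowel Lowering: [vufbatu] → [vufbato]
B Voicing Between Vowels: [vufbato] → [vufbado]

[vufbado]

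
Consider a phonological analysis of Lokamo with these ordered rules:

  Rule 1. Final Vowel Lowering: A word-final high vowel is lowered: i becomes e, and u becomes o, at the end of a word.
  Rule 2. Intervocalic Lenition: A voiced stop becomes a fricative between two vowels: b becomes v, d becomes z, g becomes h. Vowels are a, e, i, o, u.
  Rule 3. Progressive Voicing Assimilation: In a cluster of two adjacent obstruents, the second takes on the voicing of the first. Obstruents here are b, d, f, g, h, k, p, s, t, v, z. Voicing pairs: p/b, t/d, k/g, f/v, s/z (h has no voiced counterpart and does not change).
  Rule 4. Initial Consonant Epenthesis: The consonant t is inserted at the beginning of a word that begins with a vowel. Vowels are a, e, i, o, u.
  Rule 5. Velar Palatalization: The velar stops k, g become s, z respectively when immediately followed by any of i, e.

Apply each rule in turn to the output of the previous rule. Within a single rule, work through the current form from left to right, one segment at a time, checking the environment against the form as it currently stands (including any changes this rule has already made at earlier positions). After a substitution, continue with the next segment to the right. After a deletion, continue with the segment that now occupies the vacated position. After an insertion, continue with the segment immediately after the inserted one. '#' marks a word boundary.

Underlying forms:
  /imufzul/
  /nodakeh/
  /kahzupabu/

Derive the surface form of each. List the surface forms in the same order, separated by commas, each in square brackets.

/imufzul/:
  Rule 1 Final Vowel Lowering: no change — [imufzul]
  Rule 2 Intervocalic Lenition: no change — [imufzul]
  Rule 3 Progressive Voicing Assimilation: [imufzul] → [imufsul]
  Rule 4 Initial Consonant Epenthesis: [imufsul] → [timufsul]
  Rule 5 Velar Palatalization: no change — [timufsul]
/nodakeh/:
  Rule 1 Final Vowel Lowering: no change — [nodakeh]
  Rule 2 Intervocalic Lenition: [nodakeh] → [nozakeh]
  Rule 3 Progressive Voicing Assimilation: no change — [nozakeh]
  Rule 4 Initial Consonant Epenthesis: no change — [nozakeh]
  Rule 5 Velar Palatalization: [nozakeh] → [nozaseh]
/kahzupabu/:
  Rule 1 Final Vowel Lowering: [kahzupabu] → [kahzupabo]
  Rule 2 Intervocalic Lenition: [kahzupabo] → [kahzupavo]
  Rule 3 Progressive Voicing Assimilation: [kahzupavo] → [kahsupavo]
  Rule 4 Initial Consonant Epenthesis: no change — [kahsupavo]
  Rule 5 Velar Palatalization: no change — [kahsupavo]

[timufsul], [nozaseh], [kahsupavo]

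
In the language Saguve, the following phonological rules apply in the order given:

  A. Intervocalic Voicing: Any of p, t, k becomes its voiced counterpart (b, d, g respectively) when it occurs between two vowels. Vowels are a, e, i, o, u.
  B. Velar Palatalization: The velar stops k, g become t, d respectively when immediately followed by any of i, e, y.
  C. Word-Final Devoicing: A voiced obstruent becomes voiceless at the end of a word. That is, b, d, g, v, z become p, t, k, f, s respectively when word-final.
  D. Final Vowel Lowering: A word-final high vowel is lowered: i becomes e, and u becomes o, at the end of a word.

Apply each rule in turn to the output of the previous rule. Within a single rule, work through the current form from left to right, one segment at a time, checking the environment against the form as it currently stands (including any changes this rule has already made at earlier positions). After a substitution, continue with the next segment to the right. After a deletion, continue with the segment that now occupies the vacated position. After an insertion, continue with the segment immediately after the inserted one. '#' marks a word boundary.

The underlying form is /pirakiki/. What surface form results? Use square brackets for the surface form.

A Intervocalic Voicing: [pirakiki] → [piragigi]
B Velar Palatalization: [piragigi] → [piradidi]
C Word-Final Devoicing: no change — [piradidi]
D Final Vowel Lowering: [piradidi] → [piradide]

[piradide]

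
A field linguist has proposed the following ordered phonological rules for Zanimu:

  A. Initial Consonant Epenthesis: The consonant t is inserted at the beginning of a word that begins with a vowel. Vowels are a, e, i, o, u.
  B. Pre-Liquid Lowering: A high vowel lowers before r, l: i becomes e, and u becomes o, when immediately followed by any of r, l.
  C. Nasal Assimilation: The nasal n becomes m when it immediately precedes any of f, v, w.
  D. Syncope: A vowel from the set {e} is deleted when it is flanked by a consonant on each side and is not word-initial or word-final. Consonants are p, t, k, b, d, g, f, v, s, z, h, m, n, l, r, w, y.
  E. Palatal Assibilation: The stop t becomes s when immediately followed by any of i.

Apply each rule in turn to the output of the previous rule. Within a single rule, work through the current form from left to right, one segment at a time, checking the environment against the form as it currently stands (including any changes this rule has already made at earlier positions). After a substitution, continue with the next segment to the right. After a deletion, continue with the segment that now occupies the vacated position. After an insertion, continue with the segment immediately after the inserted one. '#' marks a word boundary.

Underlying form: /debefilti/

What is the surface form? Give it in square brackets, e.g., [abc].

[dbflsi]

A Initial Consonant Epenthesis: no change — [debefilti]
B Pre-Liquid Lowering: [debefilti] → [debefelti]
C Nasal Assimilation: no change — [debefelti]
D Syncope: [debefelti] → [dbflti]
E Palatal Assibilation: [dbflti] → [dbflsi]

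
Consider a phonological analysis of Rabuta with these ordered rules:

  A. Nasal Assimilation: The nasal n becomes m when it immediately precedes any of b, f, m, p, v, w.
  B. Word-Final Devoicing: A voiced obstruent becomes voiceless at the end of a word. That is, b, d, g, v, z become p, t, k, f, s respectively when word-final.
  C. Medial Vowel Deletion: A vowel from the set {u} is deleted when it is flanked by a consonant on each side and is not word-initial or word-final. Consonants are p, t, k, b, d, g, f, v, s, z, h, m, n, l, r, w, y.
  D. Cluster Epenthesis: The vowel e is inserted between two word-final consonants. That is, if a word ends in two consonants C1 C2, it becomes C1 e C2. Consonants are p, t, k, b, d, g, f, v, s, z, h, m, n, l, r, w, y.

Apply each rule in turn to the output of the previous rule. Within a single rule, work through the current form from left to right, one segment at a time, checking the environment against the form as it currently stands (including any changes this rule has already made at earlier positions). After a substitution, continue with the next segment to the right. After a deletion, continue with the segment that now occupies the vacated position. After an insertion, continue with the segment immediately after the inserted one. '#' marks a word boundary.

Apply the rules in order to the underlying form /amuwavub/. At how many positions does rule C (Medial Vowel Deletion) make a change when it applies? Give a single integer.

2

A Nasal Assimilation: no change — [amuwavub]
B Word-Final Devoicing: [amuwavub] → [amuwavup]
C Medial Vowel Deletion: [amuwavup] → [amwavp]
D Cluster Epenthesis: [amwavp] → [amwavep]
Rule C changed 2 position(s).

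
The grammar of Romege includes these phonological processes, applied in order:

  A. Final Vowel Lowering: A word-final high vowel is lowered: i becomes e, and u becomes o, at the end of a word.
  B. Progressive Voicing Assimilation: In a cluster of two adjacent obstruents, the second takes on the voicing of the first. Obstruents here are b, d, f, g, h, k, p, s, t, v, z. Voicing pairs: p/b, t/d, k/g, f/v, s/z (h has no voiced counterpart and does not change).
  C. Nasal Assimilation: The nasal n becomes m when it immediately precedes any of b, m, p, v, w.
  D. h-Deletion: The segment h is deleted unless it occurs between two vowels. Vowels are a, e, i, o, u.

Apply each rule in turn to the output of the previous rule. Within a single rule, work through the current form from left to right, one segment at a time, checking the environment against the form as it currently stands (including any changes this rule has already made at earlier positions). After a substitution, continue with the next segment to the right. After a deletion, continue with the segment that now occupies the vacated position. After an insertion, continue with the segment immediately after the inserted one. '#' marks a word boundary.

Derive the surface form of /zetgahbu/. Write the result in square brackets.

[zetkapo]

A Final Vowel Lowering: [zetgahbu] → [zetgahbo]
B Progressive Voicing Assimilation: [zetgahbo] → [zetkahpo]
C Nasal Assimilation: no change — [zetkahpo]
D h-Deletion: [zetkahpo] → [zetkapo]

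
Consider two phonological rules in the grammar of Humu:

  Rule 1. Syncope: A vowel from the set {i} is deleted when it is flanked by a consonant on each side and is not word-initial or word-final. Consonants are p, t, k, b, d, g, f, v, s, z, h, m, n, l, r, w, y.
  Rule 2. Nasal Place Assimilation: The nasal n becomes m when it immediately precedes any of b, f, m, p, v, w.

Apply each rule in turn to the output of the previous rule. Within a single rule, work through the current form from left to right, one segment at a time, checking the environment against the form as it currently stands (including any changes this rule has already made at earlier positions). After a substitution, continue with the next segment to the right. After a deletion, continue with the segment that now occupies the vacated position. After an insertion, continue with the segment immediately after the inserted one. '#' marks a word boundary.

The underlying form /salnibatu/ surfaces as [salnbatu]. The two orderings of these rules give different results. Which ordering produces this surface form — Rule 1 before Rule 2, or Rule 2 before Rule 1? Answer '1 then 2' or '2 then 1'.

Order 1 then 2:
  1 Syncope: [salnibatu] → [salnbatu]
  2 Nasal Place Assimilation: [salnbatu] → [salmbatu]
  result: [salmbatu]
Order 2 then 1:
  2 Nasal Place Assimilation: no change — [salnibatu]
  1 Syncope: [salnibatu] → [salnbatu]
  result: [salnbatu]

2 then 1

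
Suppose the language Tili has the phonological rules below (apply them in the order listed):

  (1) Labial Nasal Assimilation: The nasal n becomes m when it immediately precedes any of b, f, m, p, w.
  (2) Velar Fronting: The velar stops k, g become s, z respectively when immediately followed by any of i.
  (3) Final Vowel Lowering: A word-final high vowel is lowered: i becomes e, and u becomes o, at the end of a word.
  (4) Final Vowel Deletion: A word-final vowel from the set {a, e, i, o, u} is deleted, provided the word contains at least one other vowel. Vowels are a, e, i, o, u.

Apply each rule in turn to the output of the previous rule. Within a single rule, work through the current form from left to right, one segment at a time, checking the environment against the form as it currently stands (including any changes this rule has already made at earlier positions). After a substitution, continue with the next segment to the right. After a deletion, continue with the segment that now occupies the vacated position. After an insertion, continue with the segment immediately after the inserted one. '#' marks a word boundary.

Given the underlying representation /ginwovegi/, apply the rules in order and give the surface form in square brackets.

(1) Labial Nasal Assimilation: [ginwovegi] → [gimwovegi]
(2) Velar Fronting: [gimwovegi] → [zimwovezi]
(3) Final Vowel Lowering: [zimwovezi] → [zimwoveze]
(4) Final Vowel Deletion: [zimwoveze] → [zimwovez]

[zimwovez]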